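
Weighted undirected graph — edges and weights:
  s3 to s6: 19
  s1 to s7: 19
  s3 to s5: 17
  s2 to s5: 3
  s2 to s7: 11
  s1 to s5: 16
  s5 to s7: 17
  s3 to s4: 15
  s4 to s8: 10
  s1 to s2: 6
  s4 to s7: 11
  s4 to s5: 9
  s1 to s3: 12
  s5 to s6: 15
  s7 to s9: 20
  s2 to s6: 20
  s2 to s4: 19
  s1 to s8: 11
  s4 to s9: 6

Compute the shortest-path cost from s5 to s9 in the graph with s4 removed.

A few of the s5→s9 routes:
s5→s2→s1→s7→s9: 3 + 6 + 19 + 20 = 48
s5→s1→s7→s9: 16 + 19 + 20 = 55
s5→s2→s7→s9: 3 + 11 + 20 = 34
s5→s7→s9: 17 + 20 = 37
s5→s1→s2→s7→s9: 16 + 6 + 11 + 20 = 53
Best route has total 34.

34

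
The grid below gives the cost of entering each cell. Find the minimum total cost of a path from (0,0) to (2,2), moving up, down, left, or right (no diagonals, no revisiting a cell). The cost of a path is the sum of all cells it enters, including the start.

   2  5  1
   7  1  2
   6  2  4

Path r0c0 -> r0c1 -> r0c2 -> r1c2 -> r2c2: 2 + 5 + 1 + 2 + 4 = 14.

14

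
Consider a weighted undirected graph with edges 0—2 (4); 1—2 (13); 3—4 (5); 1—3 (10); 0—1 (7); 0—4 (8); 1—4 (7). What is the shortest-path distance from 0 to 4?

Routes from 0 to 4:
0 - 2 - 1 - 3 - 4: 4 + 13 + 10 + 5 = 32
0 - 1 - 3 - 4: 7 + 10 + 5 = 22
0 - 2 - 1 - 4: 4 + 13 + 7 = 24
0 - 4: 8
0 - 1 - 4: 7 + 7 = 14
Best route has total 8.

8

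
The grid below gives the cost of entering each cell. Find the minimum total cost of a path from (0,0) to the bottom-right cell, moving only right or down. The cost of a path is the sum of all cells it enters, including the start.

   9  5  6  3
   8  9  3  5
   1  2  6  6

One optimal route is (0,0) (1,0) (2,0) (2,1) (2,2) (2,3).
Its cost is 9 + 8 + 1 + 2 + 6 + 6 = 32.
(Top row then right column would cost 34.)

32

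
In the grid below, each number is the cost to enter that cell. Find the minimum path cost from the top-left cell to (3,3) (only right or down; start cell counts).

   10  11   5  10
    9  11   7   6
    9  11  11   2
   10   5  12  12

53

One optimal route is [0,0]→[0,1]→[0,2]→[1,2]→[1,3]→[2,3]→[3,3].
Its cost is 10 + 11 + 5 + 7 + 6 + 2 + 12 = 53.
For comparison, the top-then-right route costs 56.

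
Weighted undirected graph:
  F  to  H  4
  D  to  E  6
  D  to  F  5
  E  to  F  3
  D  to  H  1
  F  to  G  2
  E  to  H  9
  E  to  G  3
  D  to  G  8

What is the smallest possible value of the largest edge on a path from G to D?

Some routes from G to D:
G-F-D: max(2, 5) = 5
G-E-F-D: max(3, 3, 5) = 5
G-F-H-D: max(2, 4, 1) = 4
G-E-F-H-D: max(3, 3, 4, 1) = 4
Best route has worst link 4.

4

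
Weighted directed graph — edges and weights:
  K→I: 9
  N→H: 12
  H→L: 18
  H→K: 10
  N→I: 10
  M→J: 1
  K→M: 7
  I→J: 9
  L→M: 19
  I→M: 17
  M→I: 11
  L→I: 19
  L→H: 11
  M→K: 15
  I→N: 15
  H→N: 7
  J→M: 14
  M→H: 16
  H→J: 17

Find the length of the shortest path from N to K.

A few of the N→K routes:
N → H → J → M → K: 12 + 17 + 14 + 15 = 58
N → I → M → H → K: 10 + 17 + 16 + 10 = 53
N → I → M → K: 10 + 17 + 15 = 42
N → I → J → M → K: 10 + 9 + 14 + 15 = 48
N → H → K: 12 + 10 = 22
N → I → J → M → H → K: 10 + 9 + 14 + 16 + 10 = 59
The minimum is 22.

22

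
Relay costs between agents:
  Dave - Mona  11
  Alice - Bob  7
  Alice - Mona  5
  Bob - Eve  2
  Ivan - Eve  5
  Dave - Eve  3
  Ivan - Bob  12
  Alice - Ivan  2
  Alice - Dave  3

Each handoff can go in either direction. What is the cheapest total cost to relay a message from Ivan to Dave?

A few of the Ivan→Dave routes:
Ivan→Eve→Dave: 5 + 3 = 8
Ivan→Eve→Bob→Alice→Dave: 5 + 2 + 7 + 3 = 17
Ivan→Alice→Bob→Eve→Dave: 2 + 7 + 2 + 3 = 14
Ivan→Alice→Dave: 2 + 3 = 5
Ivan→Bob→Eve→Dave: 12 + 2 + 3 = 17
Shortest: 5.

5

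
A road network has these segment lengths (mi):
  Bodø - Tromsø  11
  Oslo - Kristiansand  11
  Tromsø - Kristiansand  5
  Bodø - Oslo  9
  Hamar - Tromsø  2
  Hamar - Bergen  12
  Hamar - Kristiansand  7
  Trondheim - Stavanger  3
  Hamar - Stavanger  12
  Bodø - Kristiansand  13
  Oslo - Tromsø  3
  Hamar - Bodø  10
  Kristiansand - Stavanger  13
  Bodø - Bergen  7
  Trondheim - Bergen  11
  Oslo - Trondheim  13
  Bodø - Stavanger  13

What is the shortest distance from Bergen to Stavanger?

Checking several routes:
Bergen - Bodø - Stavanger: 7 + 13 = 20
Bergen - Hamar - Stavanger: 12 + 12 = 24
Bergen - Trondheim - Stavanger: 11 + 3 = 14
Best route has total 14 mi.

14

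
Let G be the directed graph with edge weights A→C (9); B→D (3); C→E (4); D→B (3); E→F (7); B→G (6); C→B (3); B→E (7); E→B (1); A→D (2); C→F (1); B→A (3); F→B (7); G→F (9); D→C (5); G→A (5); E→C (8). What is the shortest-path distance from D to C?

Routes from D to C:
D -> B -> G -> A -> C: 3 + 6 + 5 + 9 = 23
D -> B -> A -> C: 3 + 3 + 9 = 15
D -> B -> E -> C: 3 + 7 + 8 = 18
D -> C: 5
Best route has total 5.

5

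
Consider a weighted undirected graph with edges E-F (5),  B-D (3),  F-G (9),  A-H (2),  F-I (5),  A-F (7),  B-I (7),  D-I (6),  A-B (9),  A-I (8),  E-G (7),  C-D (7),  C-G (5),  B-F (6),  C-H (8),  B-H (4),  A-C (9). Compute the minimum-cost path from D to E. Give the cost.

Checking several routes:
D-B-F-E: 3 + 6 + 5 = 14
D-I-F-E: 6 + 5 + 5 = 16
D-C-G-E: 7 + 5 + 7 = 19
Best route has total 14.

14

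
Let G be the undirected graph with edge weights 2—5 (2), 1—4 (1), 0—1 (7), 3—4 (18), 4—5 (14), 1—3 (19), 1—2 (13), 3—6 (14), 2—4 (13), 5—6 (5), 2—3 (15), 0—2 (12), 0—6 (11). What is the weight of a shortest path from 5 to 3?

Comparing a few candidate routes:
5→6→3: 5 + 14 = 19
5→2→4→3: 2 + 13 + 18 = 33
5→4→3: 14 + 18 = 32
5→2→3: 2 + 15 = 17
5→2→1→4→3: 2 + 13 + 1 + 18 = 34
The minimum is 17.

17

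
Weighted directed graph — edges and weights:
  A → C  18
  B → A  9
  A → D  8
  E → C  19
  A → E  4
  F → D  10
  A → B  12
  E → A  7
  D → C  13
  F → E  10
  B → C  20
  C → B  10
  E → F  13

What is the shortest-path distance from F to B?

Paths from F to B:
F -> E -> C -> B: 10 + 19 + 10 = 39
F -> E -> A -> D -> C -> B: 10 + 7 + 8 + 13 + 10 = 48
F -> E -> A -> B: 10 + 7 + 12 = 29
F -> E -> A -> C -> B: 10 + 7 + 18 + 10 = 45
F -> D -> C -> B: 10 + 13 + 10 = 33
Shortest: 29.

29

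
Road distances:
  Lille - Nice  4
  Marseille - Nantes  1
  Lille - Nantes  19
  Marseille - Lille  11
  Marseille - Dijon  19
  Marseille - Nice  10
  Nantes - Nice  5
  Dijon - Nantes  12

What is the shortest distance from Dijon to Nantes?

12

Routes from Dijon to Nantes:
Dijon → Marseille → Lille → Nice → Nantes: 19 + 11 + 4 + 5 = 39
Dijon → Marseille → Nice → Lille → Nantes: 19 + 10 + 4 + 19 = 52
Dijon → Marseille → Nice → Nantes: 19 + 10 + 5 = 34
Dijon → Marseille → Nantes: 19 + 1 = 20
Dijon → Nantes: 12
Dijon → Marseille → Lille → Nantes: 19 + 11 + 19 = 49
Shortest: 12.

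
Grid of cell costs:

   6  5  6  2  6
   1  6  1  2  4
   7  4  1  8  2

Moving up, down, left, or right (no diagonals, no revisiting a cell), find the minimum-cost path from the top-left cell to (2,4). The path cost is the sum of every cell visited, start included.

22

One optimal route is (0,0)→(1,0)→(1,1)→(1,2)→(1,3)→(1,4)→(2,4).
Its cost is 6 + 1 + 6 + 1 + 2 + 4 + 2 = 22.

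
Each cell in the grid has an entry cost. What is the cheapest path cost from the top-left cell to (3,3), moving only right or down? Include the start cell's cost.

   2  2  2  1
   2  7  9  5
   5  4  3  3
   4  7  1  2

17

Best path: [0,0]→[0,1]→[0,2]→[0,3]→[1,3]→[2,3]→[3,3]
Cost: 2 + 2 + 2 + 1 + 5 + 3 + 2 = 17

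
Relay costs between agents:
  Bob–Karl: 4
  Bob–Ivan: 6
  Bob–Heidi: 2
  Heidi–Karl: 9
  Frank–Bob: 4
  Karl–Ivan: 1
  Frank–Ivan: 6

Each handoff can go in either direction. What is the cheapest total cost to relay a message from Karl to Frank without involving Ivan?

8

Candidate routes:
Karl-Bob-Frank: 4 + 4 = 8
Karl-Heidi-Bob-Frank: 9 + 2 + 4 = 15
Best route has total 8.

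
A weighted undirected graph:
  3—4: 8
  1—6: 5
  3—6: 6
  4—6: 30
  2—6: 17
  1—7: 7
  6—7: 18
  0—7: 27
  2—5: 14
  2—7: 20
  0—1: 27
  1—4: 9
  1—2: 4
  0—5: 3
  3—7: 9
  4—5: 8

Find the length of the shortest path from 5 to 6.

22

Some routes from 5 to 6:
5→4→3→6: 8 + 8 + 6 = 22
5→2→1→6: 14 + 4 + 5 = 23
5→4→1→6: 8 + 9 + 5 = 22
Shortest: 22.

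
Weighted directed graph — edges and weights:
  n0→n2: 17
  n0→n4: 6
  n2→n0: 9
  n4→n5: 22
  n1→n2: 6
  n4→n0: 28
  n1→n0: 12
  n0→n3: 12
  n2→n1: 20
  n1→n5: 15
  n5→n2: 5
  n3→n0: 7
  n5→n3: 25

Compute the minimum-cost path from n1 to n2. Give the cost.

6

Candidate routes:
n1-n5-n3-n0-n2: 15 + 25 + 7 + 17 = 64
n1-n2: 6
n1-n0-n4-n5-n2: 12 + 6 + 22 + 5 = 45
n1-n5-n2: 15 + 5 = 20
n1-n0-n2: 12 + 17 = 29
Best route has total 6.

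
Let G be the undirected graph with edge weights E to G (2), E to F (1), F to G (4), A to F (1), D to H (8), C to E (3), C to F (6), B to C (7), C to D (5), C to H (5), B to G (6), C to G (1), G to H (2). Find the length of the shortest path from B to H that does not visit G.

12

Routes from B to H avoiding G:
B-C-D-H: 7 + 5 + 8 = 20
B-C-H: 7 + 5 = 12
The minimum is 12.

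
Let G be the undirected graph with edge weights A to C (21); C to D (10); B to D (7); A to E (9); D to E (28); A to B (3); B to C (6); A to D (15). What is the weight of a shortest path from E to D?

19

Some routes from E to D:
E-D: 28
E-A-B-D: 9 + 3 + 7 = 19
E-A-B-C-D: 9 + 3 + 6 + 10 = 28
E-A-D: 9 + 15 = 24
Best route has total 19.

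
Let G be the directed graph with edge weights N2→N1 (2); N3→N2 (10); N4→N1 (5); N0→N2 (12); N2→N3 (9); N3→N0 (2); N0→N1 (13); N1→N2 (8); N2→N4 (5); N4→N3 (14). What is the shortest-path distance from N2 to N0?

11

Paths from N2 to N0:
N2-N4-N3-N0: 5 + 14 + 2 = 21
N2-N3-N0: 9 + 2 = 11
Shortest: 11.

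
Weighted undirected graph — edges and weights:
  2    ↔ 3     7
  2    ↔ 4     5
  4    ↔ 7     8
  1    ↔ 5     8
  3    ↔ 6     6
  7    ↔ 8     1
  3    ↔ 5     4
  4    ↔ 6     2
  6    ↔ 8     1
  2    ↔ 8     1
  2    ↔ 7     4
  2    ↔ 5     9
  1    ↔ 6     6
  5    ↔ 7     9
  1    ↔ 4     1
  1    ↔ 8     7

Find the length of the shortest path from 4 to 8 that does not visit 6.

Checking several routes:
4 - 1 - 8: 1 + 7 = 8
4 - 2 - 7 - 8: 5 + 4 + 1 = 10
4 - 1 - 5 - 2 - 8: 1 + 8 + 9 + 1 = 19
4 - 7 - 8: 8 + 1 = 9
4 - 7 - 2 - 8: 8 + 4 + 1 = 13
4 - 2 - 8: 5 + 1 = 6
Shortest: 6.

6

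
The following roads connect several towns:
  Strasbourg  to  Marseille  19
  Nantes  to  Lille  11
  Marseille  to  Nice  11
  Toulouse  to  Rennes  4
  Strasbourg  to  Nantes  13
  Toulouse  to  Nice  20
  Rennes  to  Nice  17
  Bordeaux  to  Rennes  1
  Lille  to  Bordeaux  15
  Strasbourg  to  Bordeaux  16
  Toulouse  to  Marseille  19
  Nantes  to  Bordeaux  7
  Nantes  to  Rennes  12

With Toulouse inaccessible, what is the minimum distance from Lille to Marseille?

Some routes from Lille to Marseille avoiding Toulouse:
Lille→Bordeaux→Rennes→Nice→Marseille: 15 + 1 + 17 + 11 = 44
Lille→Nantes→Strasbourg→Marseille: 11 + 13 + 19 = 43
Lille→Nantes→Rennes→Nice→Marseille: 11 + 12 + 17 + 11 = 51
Lille→Bordeaux→Strasbourg→Marseille: 15 + 16 + 19 = 50
Lille→Nantes→Bordeaux→Strasbourg→Marseille: 11 + 7 + 16 + 19 = 53
Lille→Nantes→Bordeaux→Rennes→Nice→Marseille: 11 + 7 + 1 + 17 + 11 = 47
The minimum is 43.

43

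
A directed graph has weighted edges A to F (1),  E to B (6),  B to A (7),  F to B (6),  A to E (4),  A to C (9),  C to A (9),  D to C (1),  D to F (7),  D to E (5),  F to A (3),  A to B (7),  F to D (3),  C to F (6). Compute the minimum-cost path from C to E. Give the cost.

Paths from C to E:
C -> F -> D -> E: 6 + 3 + 5 = 14
C -> F -> A -> E: 6 + 3 + 4 = 13
C -> F -> B -> A -> E: 6 + 6 + 7 + 4 = 23
C -> A -> F -> D -> E: 9 + 1 + 3 + 5 = 18
C -> A -> E: 9 + 4 = 13
The minimum is 13.

13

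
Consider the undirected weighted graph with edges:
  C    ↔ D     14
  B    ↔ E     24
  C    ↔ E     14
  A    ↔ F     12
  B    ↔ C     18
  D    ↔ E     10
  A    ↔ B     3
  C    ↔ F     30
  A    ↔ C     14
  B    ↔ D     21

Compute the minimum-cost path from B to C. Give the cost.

Comparing a few candidate routes:
B → E → C: 24 + 14 = 38
B → C: 18
B → D → C: 21 + 14 = 35
B → A → C: 3 + 14 = 17
Shortest: 17.

17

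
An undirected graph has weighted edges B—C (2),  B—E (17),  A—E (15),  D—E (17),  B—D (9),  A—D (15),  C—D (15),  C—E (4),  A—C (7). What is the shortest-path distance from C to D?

Comparing a few candidate routes:
C -> A -> D: 7 + 15 = 22
C -> D: 15
C -> B -> D: 2 + 9 = 11
C -> E -> D: 4 + 17 = 21
Best route has total 11.

11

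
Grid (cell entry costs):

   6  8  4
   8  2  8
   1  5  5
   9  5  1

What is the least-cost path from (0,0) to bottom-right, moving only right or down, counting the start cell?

26

Take [0,0] -> [1,0] -> [2,0] -> [2,1] -> [2,2] -> [3,2] for a total of 6 + 8 + 1 + 5 + 5 + 1 = 26.
For comparison, the top-then-right route costs 32.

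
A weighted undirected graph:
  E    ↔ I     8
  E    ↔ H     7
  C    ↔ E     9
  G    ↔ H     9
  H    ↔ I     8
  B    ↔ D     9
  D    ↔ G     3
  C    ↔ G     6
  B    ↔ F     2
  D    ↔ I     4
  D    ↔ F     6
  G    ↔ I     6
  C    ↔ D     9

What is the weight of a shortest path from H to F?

Checking several routes:
H → G → D → B → F: 9 + 3 + 9 + 2 = 23
H → G → D → F: 9 + 3 + 6 = 18
H → I → G → D → F: 8 + 6 + 3 + 6 = 23
H → I → D → F: 8 + 4 + 6 = 18
Best route has total 18.

18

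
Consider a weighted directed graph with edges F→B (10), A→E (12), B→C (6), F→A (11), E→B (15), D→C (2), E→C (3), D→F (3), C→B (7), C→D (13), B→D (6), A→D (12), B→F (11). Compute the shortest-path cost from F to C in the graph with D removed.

Routes from F to C avoiding D:
F→B→C: 10 + 6 = 16
F→A→E→B→C: 11 + 12 + 15 + 6 = 44
F→A→E→C: 11 + 12 + 3 = 26
Best route has total 16.

16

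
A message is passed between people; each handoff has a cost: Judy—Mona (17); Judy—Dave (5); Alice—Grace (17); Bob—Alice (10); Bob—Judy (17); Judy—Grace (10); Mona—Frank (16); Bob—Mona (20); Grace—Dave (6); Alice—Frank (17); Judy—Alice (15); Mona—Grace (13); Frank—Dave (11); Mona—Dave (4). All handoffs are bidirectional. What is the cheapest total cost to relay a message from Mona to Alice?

Comparing a few candidate routes:
Mona -> Dave -> Grace -> Alice: 4 + 6 + 17 = 27
Mona -> Bob -> Alice: 20 + 10 = 30
Mona -> Dave -> Judy -> Alice: 4 + 5 + 15 = 24
Mona -> Judy -> Alice: 17 + 15 = 32
Mona -> Grace -> Alice: 13 + 17 = 30
Shortest: 24.

24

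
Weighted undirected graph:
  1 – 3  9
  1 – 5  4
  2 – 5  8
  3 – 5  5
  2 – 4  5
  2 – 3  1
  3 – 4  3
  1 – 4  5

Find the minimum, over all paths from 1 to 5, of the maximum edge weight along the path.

Comparing a few candidate routes:
1 - 4 - 3 - 5: max(5, 3, 5) = 5
1 - 4 - 2 - 3 - 5: max(5, 5, 1, 5) = 5
1 - 5: max(4) = 4
Smallest bottleneck: 4.

4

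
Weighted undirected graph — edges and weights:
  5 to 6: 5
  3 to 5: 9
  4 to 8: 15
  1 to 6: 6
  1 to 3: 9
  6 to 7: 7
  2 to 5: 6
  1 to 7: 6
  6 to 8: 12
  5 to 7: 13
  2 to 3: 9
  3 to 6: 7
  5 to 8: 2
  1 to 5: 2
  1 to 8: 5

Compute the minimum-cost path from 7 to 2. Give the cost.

14

Checking several routes:
7 -> 6 -> 5 -> 2: 7 + 5 + 6 = 18
7 -> 1 -> 6 -> 5 -> 2: 6 + 6 + 5 + 6 = 23
7 -> 1 -> 8 -> 5 -> 2: 6 + 5 + 2 + 6 = 19
7 -> 1 -> 5 -> 2: 6 + 2 + 6 = 14
7 -> 6 -> 1 -> 5 -> 2: 7 + 6 + 2 + 6 = 21
7 -> 5 -> 2: 13 + 6 = 19
Best route has total 14.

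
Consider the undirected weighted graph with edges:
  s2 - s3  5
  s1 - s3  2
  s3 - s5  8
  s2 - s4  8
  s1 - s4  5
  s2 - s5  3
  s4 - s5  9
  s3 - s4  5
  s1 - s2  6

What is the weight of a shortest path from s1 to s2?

6

Checking several routes:
s1 - s3 - s2: 2 + 5 = 7
s1 - s4 - s3 - s2: 5 + 5 + 5 = 15
s1 - s4 - s2: 5 + 8 = 13
s1 - s2: 6
s1 - s3 - s5 - s2: 2 + 8 + 3 = 13
Shortest: 6.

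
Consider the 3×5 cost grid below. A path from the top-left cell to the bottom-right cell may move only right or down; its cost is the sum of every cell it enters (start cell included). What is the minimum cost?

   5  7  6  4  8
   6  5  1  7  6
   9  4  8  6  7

37

One optimal route is r0c0 r1c0 r1c1 r1c2 r1c3 r1c4 r2c4.
Its cost is 5 + 6 + 5 + 1 + 7 + 6 + 7 = 37.
(Top row then right column would cost 43.)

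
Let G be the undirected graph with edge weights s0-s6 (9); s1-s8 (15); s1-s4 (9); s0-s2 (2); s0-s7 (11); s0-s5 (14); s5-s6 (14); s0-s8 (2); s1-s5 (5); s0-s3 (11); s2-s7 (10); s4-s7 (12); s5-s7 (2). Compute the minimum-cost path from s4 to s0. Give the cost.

23

Checking several routes:
s4 - s7 - s2 - s0: 12 + 10 + 2 = 24
s4 - s1 - s8 - s0: 9 + 15 + 2 = 26
s4 - s7 - s0: 12 + 11 = 23
Shortest: 23.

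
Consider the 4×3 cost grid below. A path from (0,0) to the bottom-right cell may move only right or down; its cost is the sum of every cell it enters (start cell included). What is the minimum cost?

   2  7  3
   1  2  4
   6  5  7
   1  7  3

Best path: [0,0]→[1,0]→[1,1]→[1,2]→[2,2]→[3,2]
Cost: 2 + 1 + 2 + 4 + 7 + 3 = 19

19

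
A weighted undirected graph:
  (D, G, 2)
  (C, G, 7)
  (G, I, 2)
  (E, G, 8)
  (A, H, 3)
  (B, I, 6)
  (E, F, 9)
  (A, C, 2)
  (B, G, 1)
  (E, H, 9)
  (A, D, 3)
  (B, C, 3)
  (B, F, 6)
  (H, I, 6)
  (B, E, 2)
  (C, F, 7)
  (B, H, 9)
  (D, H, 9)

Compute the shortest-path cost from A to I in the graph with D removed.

8

Some routes from A to I avoiding D:
A - C - B - G - I: 2 + 3 + 1 + 2 = 8
A - C - B - I: 2 + 3 + 6 = 11
A - H - I: 3 + 6 = 9
A - C - G - I: 2 + 7 + 2 = 11
Shortest: 8.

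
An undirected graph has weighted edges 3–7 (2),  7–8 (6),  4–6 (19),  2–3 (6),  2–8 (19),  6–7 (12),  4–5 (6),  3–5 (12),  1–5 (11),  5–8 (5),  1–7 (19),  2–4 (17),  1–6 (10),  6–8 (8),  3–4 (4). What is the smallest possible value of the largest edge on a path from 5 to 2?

A few of the 5→2 routes:
5 -> 4 -> 3 -> 2: max(6, 4, 6) = 6
5 -> 8 -> 6 -> 7 -> 3 -> 2: max(5, 8, 12, 2, 6) = 12
5 -> 3 -> 2: max(12, 6) = 12
5 -> 1 -> 6 -> 8 -> 7 -> 3 -> 2: max(11, 10, 8, 6, 2, 6) = 11
5 -> 8 -> 7 -> 3 -> 2: max(5, 6, 2, 6) = 6
Smallest bottleneck: 6.

6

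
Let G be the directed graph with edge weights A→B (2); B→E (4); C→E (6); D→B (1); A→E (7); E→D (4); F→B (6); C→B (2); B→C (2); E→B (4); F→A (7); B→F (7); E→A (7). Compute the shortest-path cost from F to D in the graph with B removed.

18

Routes from F to D avoiding B:
F-A-E-D: 7 + 7 + 4 = 18
The minimum is 18.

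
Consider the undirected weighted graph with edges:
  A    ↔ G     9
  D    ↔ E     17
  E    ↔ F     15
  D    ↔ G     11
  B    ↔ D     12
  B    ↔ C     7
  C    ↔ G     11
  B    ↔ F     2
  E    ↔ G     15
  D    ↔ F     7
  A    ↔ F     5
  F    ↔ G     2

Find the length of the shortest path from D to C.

16

Comparing a few candidate routes:
D -> F -> B -> C: 7 + 2 + 7 = 16
D -> G -> C: 11 + 11 = 22
D -> F -> G -> C: 7 + 2 + 11 = 20
D -> B -> C: 12 + 7 = 19
D -> G -> F -> B -> C: 11 + 2 + 2 + 7 = 22
Best route has total 16.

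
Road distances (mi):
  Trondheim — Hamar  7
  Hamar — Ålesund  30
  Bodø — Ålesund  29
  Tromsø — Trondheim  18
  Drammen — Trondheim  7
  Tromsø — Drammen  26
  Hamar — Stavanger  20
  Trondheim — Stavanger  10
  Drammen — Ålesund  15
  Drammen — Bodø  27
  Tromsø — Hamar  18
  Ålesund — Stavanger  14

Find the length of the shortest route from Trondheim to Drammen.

7

A few of the Trondheim→Drammen routes:
Trondheim - Hamar - Tromsø - Drammen: 7 + 18 + 26 = 51
Trondheim - Stavanger - Ålesund - Drammen: 10 + 14 + 15 = 39
Trondheim - Hamar - Ålesund - Drammen: 7 + 30 + 15 = 52
Trondheim - Drammen: 7
Trondheim - Tromsø - Drammen: 18 + 26 = 44
The minimum is 7 mi.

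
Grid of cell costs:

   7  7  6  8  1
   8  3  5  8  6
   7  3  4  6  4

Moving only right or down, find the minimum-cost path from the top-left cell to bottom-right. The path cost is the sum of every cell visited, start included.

34

Path (0,0)→(0,1)→(1,1)→(2,1)→(2,2)→(2,3)→(2,4): 7 + 7 + 3 + 3 + 4 + 6 + 4 = 34.
For comparison, the top-then-right route costs 39.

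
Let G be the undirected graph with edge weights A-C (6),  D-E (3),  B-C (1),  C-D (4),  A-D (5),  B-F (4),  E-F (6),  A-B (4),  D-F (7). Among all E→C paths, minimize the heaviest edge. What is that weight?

Comparing a few candidate routes:
E -> F -> B -> C: max(6, 4, 1) = 6
E -> D -> A -> C: max(3, 5, 6) = 6
E -> D -> A -> B -> C: max(3, 5, 4, 1) = 5
E -> D -> C: max(3, 4) = 4
E -> F -> B -> A -> C: max(6, 4, 4, 6) = 6
E -> F -> B -> A -> D -> C: max(6, 4, 4, 5, 4) = 6
Smallest bottleneck: 4.

4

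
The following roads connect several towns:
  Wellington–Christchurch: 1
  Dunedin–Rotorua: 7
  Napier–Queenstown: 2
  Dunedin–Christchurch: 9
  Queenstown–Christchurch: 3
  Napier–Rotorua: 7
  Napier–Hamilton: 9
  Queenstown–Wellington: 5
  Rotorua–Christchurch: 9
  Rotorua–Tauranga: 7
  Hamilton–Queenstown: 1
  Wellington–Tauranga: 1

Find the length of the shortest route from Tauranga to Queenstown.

Comparing a few candidate routes:
Tauranga → Wellington → Christchurch → Queenstown: 1 + 1 + 3 = 5
Tauranga → Rotorua → Napier → Queenstown: 7 + 7 + 2 = 16
Tauranga → Wellington → Queenstown: 1 + 5 = 6
The minimum is 5.

5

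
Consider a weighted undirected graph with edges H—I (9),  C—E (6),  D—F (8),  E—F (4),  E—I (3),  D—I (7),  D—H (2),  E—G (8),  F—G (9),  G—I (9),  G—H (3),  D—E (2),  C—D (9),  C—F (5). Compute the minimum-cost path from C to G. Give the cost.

Comparing a few candidate routes:
C - D - H - G: 9 + 2 + 3 = 14
C - F - E - D - H - G: 5 + 4 + 2 + 2 + 3 = 16
C - E - G: 6 + 8 = 14
C - F - G: 5 + 9 = 14
C - E - D - H - G: 6 + 2 + 2 + 3 = 13
The minimum is 13.

13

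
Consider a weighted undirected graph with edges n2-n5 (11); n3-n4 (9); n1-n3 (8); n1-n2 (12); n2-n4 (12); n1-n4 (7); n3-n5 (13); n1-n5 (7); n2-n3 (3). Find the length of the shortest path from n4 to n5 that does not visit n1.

22

Paths from n4 to n5 avoiding n1:
n4 -> n3 -> n5: 9 + 13 = 22
n4 -> n3 -> n2 -> n5: 9 + 3 + 11 = 23
n4 -> n2 -> n3 -> n5: 12 + 3 + 13 = 28
n4 -> n2 -> n5: 12 + 11 = 23
Best route has total 22.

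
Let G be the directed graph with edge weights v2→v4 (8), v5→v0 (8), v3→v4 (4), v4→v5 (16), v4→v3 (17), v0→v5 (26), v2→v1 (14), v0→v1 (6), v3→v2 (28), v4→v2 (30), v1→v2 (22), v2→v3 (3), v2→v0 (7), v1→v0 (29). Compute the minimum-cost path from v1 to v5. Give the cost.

Candidate routes:
v1 → v0 → v5: 29 + 26 = 55
v1 → v2 → v4 → v5: 22 + 8 + 16 = 46
v1 → v2 → v3 → v4 → v5: 22 + 3 + 4 + 16 = 45
v1 → v2 → v0 → v5: 22 + 7 + 26 = 55
The minimum is 45.

45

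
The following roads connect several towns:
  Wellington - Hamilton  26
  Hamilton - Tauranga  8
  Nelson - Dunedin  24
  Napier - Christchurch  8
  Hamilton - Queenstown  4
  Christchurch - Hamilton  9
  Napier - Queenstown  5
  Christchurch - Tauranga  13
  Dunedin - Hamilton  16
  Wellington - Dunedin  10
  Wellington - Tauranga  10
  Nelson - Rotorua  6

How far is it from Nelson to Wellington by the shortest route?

Paths from Nelson to Wellington:
Nelson - Dunedin - Hamilton - Christchurch - Tauranga - Wellington: 24 + 16 + 9 + 13 + 10 = 72
Nelson - Dunedin - Hamilton - Wellington: 24 + 16 + 26 = 66
Nelson - Dunedin - Hamilton - Queenstown - Napier - Christchurch - Tauranga - Wellington: 24 + 16 + 4 + 5 + 8 + 13 + 10 = 80
Nelson - Dunedin - Wellington: 24 + 10 = 34
Nelson - Dunedin - Hamilton - Tauranga - Wellington: 24 + 16 + 8 + 10 = 58
Shortest: 34.

34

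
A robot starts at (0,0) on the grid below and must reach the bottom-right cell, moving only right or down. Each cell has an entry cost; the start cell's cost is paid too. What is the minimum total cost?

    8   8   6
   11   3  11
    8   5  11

35

One optimal route is [0,0] → [0,1] → [1,1] → [2,1] → [2,2].
Its cost is 8 + 8 + 3 + 5 + 11 = 35.
For comparison, the top-then-right route costs 44.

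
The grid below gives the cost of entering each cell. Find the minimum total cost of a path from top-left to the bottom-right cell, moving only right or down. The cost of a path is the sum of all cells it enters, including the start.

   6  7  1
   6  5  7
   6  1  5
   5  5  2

25

Best path: [0,0] -> [1,0] -> [1,1] -> [2,1] -> [2,2] -> [3,2]
Cost: 6 + 6 + 5 + 1 + 5 + 2 = 25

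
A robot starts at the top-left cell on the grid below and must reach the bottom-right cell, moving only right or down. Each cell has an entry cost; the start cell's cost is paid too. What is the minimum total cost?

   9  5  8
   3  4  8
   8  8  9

Cheapest: [0,0]→[1,0]→[1,1]→[1,2]→[2,2]
  9 + 3 + 4 + 8 + 9 = 33

33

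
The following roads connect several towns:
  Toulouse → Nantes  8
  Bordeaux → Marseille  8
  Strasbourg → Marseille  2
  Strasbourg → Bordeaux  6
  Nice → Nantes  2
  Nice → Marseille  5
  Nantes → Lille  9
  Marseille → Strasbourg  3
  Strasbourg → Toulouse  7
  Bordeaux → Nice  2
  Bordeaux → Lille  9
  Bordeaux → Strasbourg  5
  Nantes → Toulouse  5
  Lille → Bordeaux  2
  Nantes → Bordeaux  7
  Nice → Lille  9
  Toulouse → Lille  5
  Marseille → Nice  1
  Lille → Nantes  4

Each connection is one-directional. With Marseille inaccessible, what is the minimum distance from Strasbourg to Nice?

8

Candidate routes:
Strasbourg→Toulouse→Lille→Bordeaux→Nice: 7 + 5 + 2 + 2 = 16
Strasbourg→Toulouse→Nantes→Bordeaux→Nice: 7 + 8 + 7 + 2 = 24
Strasbourg→Bordeaux→Nice: 6 + 2 = 8
Strasbourg→Toulouse→Lille→Nantes→Bordeaux→Nice: 7 + 5 + 4 + 7 + 2 = 25
Strasbourg→Toulouse→Nantes→Lille→Bordeaux→Nice: 7 + 8 + 9 + 2 + 2 = 28
Best route has total 8.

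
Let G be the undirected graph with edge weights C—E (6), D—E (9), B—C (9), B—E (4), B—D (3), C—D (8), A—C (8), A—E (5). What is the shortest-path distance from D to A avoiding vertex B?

Some routes from D to A avoiding B:
D→C→A: 8 + 8 = 16
D→E→A: 9 + 5 = 14
D→C→E→A: 8 + 6 + 5 = 19
The minimum is 14.

14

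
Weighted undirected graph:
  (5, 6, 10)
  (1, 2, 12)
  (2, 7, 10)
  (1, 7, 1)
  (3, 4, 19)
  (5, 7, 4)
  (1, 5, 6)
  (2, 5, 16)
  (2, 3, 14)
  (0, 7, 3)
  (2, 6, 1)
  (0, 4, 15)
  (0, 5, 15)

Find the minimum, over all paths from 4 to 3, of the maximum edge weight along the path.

Comparing a few candidate routes:
4→0→7→1→2→3: max(15, 3, 1, 12, 14) = 15
4→0→7→5→1→2→3: max(15, 3, 4, 6, 12, 14) = 15
4→0→7→1→5→6→2→3: max(15, 3, 1, 6, 10, 1, 14) = 15
4→0→7→2→3: max(15, 3, 10, 14) = 15
The minimum achievable maximum is 15.

15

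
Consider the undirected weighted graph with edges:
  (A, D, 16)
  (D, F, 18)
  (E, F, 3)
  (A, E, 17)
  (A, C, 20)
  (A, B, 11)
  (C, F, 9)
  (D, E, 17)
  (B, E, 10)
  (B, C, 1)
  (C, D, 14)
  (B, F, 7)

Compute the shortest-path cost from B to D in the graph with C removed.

Checking several routes:
B→E→F→D: 10 + 3 + 18 = 31
B→A→D: 11 + 16 = 27
B→E→D: 10 + 17 = 27
B→F→E→D: 7 + 3 + 17 = 27
B→F→D: 7 + 18 = 25
B→E→A→D: 10 + 17 + 16 = 43
Shortest: 25.

25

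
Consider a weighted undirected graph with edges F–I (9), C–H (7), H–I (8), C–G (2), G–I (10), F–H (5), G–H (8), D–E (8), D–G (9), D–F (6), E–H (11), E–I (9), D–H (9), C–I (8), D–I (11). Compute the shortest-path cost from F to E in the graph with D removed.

Comparing a few candidate routes:
F -> I -> H -> E: 9 + 8 + 11 = 28
F -> H -> G -> I -> E: 5 + 8 + 10 + 9 = 32
F -> H -> C -> I -> E: 5 + 7 + 8 + 9 = 29
F -> H -> E: 5 + 11 = 16
F -> I -> E: 9 + 9 = 18
F -> H -> I -> E: 5 + 8 + 9 = 22
Shortest: 16.

16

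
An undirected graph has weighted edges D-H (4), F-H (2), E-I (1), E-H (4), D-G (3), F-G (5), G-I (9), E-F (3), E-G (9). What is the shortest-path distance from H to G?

7

A few of the H→G routes:
H→E→G: 4 + 9 = 13
H→D→G: 4 + 3 = 7
H→E→F→G: 4 + 3 + 5 = 12
H→F→G: 2 + 5 = 7
H→F→E→G: 2 + 3 + 9 = 14
Best route has total 7.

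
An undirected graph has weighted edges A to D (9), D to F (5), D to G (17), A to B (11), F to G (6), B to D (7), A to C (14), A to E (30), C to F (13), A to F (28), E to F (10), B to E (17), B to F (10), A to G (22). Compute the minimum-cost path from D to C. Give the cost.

18

A few of the D→C routes:
D → A → C: 9 + 14 = 23
D → B → F → C: 7 + 10 + 13 = 30
D → F → C: 5 + 13 = 18
D → G → F → C: 17 + 6 + 13 = 36
D → F → B → A → C: 5 + 10 + 11 + 14 = 40
D → B → A → C: 7 + 11 + 14 = 32
Best route has total 18.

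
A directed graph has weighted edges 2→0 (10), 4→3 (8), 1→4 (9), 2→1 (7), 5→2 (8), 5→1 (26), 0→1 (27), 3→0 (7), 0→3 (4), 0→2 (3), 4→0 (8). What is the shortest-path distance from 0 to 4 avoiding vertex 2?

36

Candidate routes:
0 → 1 → 4: 27 + 9 = 36
Shortest: 36.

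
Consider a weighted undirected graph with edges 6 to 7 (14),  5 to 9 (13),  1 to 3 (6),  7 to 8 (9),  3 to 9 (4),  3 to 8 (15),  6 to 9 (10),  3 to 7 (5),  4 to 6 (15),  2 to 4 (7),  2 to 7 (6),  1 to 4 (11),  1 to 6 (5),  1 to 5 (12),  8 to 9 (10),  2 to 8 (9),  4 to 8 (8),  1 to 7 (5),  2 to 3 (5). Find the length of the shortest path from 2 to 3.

5

Some routes from 2 to 3:
2 -> 3: 5
2 -> 8 -> 9 -> 3: 9 + 10 + 4 = 23
2 -> 7 -> 1 -> 3: 6 + 5 + 6 = 17
2 -> 4 -> 1 -> 3: 7 + 11 + 6 = 24
2 -> 8 -> 7 -> 3: 9 + 9 + 5 = 23
2 -> 7 -> 3: 6 + 5 = 11
Best route has total 5.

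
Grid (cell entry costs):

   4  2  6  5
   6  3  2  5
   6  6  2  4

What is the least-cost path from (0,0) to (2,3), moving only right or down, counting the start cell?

Path [0,0]→[0,1]→[1,1]→[1,2]→[2,2]→[2,3]: 4 + 2 + 3 + 2 + 2 + 4 = 17.
For comparison, the top-then-right route costs 26.

17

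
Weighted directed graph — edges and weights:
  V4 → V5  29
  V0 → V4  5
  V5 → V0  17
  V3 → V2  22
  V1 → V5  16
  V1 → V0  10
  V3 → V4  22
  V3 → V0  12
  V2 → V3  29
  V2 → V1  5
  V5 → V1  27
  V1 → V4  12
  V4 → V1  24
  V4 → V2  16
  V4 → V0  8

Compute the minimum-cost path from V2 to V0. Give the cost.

15

Checking several routes:
V2 → V1 → V0: 5 + 10 = 15
V2 → V1 → V5 → V0: 5 + 16 + 17 = 38
V2 → V1 → V4 → V0: 5 + 12 + 8 = 25
V2 → V3 → V4 → V0: 29 + 22 + 8 = 59
V2 → V3 → V0: 29 + 12 = 41
Best route has total 15.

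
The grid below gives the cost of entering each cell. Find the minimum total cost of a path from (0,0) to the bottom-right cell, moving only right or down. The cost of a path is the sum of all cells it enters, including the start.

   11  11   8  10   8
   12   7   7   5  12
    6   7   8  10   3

54

Take [0,0]→[0,1]→[1,1]→[1,2]→[1,3]→[2,3]→[2,4] for a total of 11 + 11 + 7 + 7 + 5 + 10 + 3 = 54.
(Top row then right column would cost 63.)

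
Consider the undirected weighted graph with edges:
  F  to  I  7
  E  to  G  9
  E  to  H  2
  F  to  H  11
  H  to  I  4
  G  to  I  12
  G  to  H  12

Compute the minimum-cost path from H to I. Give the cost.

4

Candidate routes:
H - I: 4
H - G - I: 12 + 12 = 24
H - F - I: 11 + 7 = 18
H - E - G - I: 2 + 9 + 12 = 23
Best route has total 4.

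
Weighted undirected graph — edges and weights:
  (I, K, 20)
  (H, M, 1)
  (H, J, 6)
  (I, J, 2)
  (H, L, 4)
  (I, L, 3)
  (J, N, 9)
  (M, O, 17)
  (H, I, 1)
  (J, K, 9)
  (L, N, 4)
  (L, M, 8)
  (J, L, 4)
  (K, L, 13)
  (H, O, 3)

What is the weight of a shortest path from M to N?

Comparing a few candidate routes:
M → H → I → J → N: 1 + 1 + 2 + 9 = 13
M → H → L → N: 1 + 4 + 4 = 9
M → H → J → L → N: 1 + 6 + 4 + 4 = 15
M → H → I → J → L → N: 1 + 1 + 2 + 4 + 4 = 12
M → H → I → L → N: 1 + 1 + 3 + 4 = 9
M → L → N: 8 + 4 = 12
Best route has total 9.

9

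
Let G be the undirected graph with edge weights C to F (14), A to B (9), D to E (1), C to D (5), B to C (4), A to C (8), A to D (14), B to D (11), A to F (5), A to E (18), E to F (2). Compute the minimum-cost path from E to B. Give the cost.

10

Checking several routes:
E -> D -> C -> B: 1 + 5 + 4 = 10
E -> D -> B: 1 + 11 = 12
E -> F -> A -> B: 2 + 5 + 9 = 16
The minimum is 10.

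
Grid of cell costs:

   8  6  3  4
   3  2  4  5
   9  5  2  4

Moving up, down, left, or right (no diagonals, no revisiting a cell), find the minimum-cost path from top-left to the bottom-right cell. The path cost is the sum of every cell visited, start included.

23

Best path: r0c0→r1c0→r1c1→r1c2→r2c2→r2c3
Cost: 8 + 3 + 2 + 4 + 2 + 4 = 23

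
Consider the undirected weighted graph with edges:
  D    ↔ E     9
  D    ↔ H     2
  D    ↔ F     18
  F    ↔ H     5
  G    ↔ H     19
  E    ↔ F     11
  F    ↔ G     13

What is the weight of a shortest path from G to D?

20

Some routes from G to D:
G -> H -> D: 19 + 2 = 21
G -> F -> H -> D: 13 + 5 + 2 = 20
G -> H -> F -> D: 19 + 5 + 18 = 42
G -> F -> D: 13 + 18 = 31
G -> F -> E -> D: 13 + 11 + 9 = 33
Best route has total 20.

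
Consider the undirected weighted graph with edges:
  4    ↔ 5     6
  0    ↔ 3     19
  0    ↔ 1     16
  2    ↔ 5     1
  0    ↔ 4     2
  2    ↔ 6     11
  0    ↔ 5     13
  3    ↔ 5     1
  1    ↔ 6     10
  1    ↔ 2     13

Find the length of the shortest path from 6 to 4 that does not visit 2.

28

Candidate routes:
6-1-0-4: 10 + 16 + 2 = 28
6-1-0-3-5-4: 10 + 16 + 19 + 1 + 6 = 52
6-1-0-5-4: 10 + 16 + 13 + 6 = 45
Shortest: 28.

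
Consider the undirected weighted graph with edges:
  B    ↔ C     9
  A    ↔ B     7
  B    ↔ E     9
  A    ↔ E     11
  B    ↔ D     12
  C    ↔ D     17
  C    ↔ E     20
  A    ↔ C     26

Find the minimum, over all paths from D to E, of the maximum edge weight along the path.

A few of the D→E routes:
D -> B -> E: max(12, 9) = 12
D -> C -> B -> A -> E: max(17, 9, 7, 11) = 17
D -> B -> A -> E: max(12, 7, 11) = 12
D -> C -> B -> E: max(17, 9, 9) = 17
Smallest bottleneck: 12.

12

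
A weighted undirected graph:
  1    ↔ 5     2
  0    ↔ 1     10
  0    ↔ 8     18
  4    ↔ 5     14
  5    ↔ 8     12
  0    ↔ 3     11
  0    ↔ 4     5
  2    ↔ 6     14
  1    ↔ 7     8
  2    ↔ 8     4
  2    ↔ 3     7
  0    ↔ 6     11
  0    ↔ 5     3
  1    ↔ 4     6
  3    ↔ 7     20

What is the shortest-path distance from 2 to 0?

Comparing a few candidate routes:
2 -> 8 -> 5 -> 0: 4 + 12 + 3 = 19
2 -> 6 -> 0: 14 + 11 = 25
2 -> 8 -> 0: 4 + 18 = 22
2 -> 3 -> 0: 7 + 11 = 18
The minimum is 18.

18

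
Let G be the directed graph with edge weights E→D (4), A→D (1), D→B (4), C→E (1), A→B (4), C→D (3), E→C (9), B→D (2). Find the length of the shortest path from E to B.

8

Paths from E to B:
E-C-D-B: 9 + 3 + 4 = 16
E-D-B: 4 + 4 = 8
The minimum is 8.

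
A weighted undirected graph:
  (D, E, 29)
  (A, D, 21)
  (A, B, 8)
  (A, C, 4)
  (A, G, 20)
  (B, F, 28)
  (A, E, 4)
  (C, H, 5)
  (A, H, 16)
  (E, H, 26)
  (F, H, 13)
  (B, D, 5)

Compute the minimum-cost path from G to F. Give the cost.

Some routes from G to F:
G → A → E → H → F: 20 + 4 + 26 + 13 = 63
G → A → D → B → F: 20 + 21 + 5 + 28 = 74
G → A → H → F: 20 + 16 + 13 = 49
G → A → C → H → F: 20 + 4 + 5 + 13 = 42
G → A → B → F: 20 + 8 + 28 = 56
Shortest: 42.

42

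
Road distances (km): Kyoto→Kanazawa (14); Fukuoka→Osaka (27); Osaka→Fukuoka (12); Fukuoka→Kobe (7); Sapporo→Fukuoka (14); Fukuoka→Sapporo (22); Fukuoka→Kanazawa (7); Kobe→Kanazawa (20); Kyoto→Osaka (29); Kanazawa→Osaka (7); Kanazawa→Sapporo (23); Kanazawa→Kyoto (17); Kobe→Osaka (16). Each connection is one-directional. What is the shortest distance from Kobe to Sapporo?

43

Some routes from Kobe to Sapporo:
Kobe→Osaka→Fukuoka→Sapporo: 16 + 12 + 22 = 50
Kobe→Osaka→Fukuoka→Kanazawa→Sapporo: 16 + 12 + 7 + 23 = 58
Kobe→Kanazawa→Sapporo: 20 + 23 = 43
Best route has total 43 km.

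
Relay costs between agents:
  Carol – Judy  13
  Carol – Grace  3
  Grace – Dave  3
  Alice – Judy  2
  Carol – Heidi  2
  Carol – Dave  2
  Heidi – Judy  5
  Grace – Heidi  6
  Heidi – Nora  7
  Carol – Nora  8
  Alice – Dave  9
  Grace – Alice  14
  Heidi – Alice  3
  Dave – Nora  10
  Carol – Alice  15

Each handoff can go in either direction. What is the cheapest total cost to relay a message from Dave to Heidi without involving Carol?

9

Some routes from Dave to Heidi avoiding Carol:
Dave-Grace-Heidi: 3 + 6 = 9
Dave-Alice-Judy-Heidi: 9 + 2 + 5 = 16
Dave-Alice-Heidi: 9 + 3 = 12
Best route has total 9.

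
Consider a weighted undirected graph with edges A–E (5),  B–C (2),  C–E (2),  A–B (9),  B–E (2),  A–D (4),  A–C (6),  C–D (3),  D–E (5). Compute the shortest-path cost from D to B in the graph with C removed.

7

Paths from D to B avoiding C:
D - A - E - B: 4 + 5 + 2 = 11
D - A - B: 4 + 9 = 13
D - E - A - B: 5 + 5 + 9 = 19
D - E - B: 5 + 2 = 7
The minimum is 7.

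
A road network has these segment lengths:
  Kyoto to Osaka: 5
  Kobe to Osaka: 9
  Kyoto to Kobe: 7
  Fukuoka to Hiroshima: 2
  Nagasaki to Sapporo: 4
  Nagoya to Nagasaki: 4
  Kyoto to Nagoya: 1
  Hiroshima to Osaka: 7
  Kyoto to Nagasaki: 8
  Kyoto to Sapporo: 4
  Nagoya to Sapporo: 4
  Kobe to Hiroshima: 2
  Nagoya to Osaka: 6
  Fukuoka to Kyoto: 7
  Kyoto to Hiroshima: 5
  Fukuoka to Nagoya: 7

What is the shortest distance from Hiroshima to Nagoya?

6

Comparing a few candidate routes:
Hiroshima - Fukuoka - Kyoto - Nagoya: 2 + 7 + 1 = 10
Hiroshima - Kobe - Kyoto - Nagoya: 2 + 7 + 1 = 10
Hiroshima - Fukuoka - Nagoya: 2 + 7 = 9
Hiroshima - Kyoto - Sapporo - Nagoya: 5 + 4 + 4 = 13
Hiroshima - Kyoto - Nagoya: 5 + 1 = 6
Shortest: 6.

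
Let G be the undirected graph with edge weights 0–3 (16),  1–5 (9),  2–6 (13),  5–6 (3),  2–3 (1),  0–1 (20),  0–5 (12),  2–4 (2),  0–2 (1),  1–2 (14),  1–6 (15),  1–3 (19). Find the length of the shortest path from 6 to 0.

14

A few of the 6→0 routes:
6 -> 1 -> 2 -> 0: 15 + 14 + 1 = 30
6 -> 2 -> 0: 13 + 1 = 14
6 -> 5 -> 1 -> 2 -> 0: 3 + 9 + 14 + 1 = 27
6 -> 5 -> 0: 3 + 12 = 15
Best route has total 14.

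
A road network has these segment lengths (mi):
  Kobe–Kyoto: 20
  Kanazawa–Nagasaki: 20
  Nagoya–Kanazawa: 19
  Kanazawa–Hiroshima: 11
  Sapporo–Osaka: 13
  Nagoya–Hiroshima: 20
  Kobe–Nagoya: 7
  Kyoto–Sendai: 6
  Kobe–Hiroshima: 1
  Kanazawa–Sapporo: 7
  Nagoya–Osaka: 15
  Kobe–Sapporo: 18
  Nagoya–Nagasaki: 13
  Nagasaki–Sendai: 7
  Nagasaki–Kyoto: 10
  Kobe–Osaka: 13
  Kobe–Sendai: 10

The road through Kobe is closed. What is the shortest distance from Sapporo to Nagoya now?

Candidate routes:
Sapporo -> Kanazawa -> Hiroshima -> Nagoya: 7 + 11 + 20 = 38
Sapporo -> Osaka -> Nagoya: 13 + 15 = 28
Sapporo -> Kanazawa -> Nagasaki -> Nagoya: 7 + 20 + 13 = 40
Sapporo -> Kanazawa -> Nagoya: 7 + 19 = 26
Best route has total 26 mi.

26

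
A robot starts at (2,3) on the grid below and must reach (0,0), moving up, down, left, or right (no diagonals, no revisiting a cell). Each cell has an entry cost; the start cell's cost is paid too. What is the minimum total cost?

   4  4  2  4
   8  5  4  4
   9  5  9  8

One optimal route is (2,3) → (1,3) → (0,3) → (0,2) → (0,1) → (0,0).
Its cost is 8 + 4 + 4 + 2 + 4 + 4 = 26.

26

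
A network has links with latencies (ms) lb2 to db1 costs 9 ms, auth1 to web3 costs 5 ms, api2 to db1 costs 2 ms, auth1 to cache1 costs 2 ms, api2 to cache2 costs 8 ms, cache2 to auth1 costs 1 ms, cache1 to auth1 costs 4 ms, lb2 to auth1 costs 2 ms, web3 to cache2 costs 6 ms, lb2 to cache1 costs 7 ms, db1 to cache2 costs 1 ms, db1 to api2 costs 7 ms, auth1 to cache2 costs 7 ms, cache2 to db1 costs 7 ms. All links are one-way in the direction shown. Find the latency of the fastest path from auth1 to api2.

21

Paths from auth1 to api2:
auth1-cache2-db1-api2: 7 + 7 + 7 = 21
auth1-web3-cache2-db1-api2: 5 + 6 + 7 + 7 = 25
The minimum is 21 ms.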